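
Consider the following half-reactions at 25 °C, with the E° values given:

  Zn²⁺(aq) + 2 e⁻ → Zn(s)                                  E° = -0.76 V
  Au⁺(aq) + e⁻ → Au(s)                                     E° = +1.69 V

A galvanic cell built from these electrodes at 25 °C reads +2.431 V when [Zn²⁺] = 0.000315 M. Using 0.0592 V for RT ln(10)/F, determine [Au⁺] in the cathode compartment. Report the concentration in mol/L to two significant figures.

Au⁺/Au is the cathode, Zn²⁺/Zn the anode: E°cell = +2.45 V, n = 2.
Overall reaction: 2 Au⁺(aq) + Zn(s) → 2 Au(s) + Zn²⁺(aq); Q = [Zn²⁺]^1/[Au⁺]^2.
From E = E° − (0.0592/n) log Q: log Q = (E° − E)·n/0.0592 = (+2.45 − (+2.431))·2/0.0592 = 0.6419.
So 2·log[Au⁺] = 1·log(0.000315) − log Q = -3.5017 − (0.6419) = -4.1436; log[Au⁺] = -4.1436 / 2 = -2.0718; [Au⁺] = 10^(-2.0718) ≈ 0.0085 M.

0.0085 M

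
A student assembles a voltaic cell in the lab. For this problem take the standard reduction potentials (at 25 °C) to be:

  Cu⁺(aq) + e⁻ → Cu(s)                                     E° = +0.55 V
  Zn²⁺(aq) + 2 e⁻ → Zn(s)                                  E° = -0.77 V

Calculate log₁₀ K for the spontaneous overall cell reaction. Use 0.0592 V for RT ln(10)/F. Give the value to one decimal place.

Cathode: Cu⁺/Cu; anode: Zn²⁺/Zn. E°cell = +1.32 V, n = 2.
log K = nE°cell / 0.0592 = (2)(+1.32) / 0.0592 = 44.6.

44.6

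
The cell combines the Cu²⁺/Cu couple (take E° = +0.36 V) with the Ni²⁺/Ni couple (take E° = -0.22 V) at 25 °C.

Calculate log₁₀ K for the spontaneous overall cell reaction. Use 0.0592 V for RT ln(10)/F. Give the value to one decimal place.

19.6

Cathode: Cu²⁺/Cu; anode: Ni²⁺/Ni. E°cell = +0.58 V, n = 2.
log K = nE°cell / 0.0592 = (2)(+0.58) / 0.0592 = 19.6.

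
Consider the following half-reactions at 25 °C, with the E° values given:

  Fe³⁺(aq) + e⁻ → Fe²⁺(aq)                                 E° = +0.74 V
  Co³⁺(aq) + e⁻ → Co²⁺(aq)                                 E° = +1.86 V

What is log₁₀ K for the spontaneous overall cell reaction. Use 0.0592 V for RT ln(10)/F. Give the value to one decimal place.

18.9

Cathode: Co³⁺/Co²⁺; anode: Fe³⁺/Fe²⁺. E°cell = +1.12 V, n = 1.
log K = nE°cell / 0.0592 = (1)(+1.12) / 0.0592 = 18.9.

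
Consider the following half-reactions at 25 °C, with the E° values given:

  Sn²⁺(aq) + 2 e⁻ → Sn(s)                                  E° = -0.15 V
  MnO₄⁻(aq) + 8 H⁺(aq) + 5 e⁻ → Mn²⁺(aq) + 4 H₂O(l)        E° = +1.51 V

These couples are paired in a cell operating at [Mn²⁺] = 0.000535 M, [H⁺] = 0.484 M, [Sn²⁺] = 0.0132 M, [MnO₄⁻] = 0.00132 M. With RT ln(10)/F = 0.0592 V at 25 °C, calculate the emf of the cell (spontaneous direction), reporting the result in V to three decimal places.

+1.690 V

MnO₄⁻/Mn²⁺ is the cathode (higher E°), Sn²⁺/Sn the anode: E°cell = +1.51 − (-0.15) = +1.66 V, n = 10.
Overall: 2 MnO₄⁻(aq) + 16 H⁺(aq) + 5 Sn(s) → 2 Mn²⁺(aq) + 8 H₂O(l) + 5 Sn²⁺(aq)
Q = [Mn²⁺]^2·[Sn²⁺]^5 / ([MnO₄⁻]^2·[H⁺]^16); log Q = -5.139.
E = E° − (0.0592/n) log Q = +1.66 − (0.0592/10)(-5.139) = +1.690 V.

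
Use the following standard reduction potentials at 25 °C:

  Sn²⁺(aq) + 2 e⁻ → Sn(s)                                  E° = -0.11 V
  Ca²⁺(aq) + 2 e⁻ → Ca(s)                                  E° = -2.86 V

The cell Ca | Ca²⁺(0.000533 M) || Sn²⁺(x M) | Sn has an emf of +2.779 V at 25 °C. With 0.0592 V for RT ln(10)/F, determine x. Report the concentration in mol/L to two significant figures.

0.0051 M

Sn²⁺/Sn is the cathode, Ca²⁺/Ca the anode: E°cell = +2.75 V, n = 2.
Overall reaction: Sn²⁺(aq) + Ca(s) → Sn(s) + Ca²⁺(aq); Q = [Ca²⁺]^1/[Sn²⁺]^1.
From E = E° − (0.0592/n) log Q: log Q = (E° − E)·n/0.0592 = (+2.75 − (+2.779))·2/0.0592 = -0.9797.
So 1·log[Sn²⁺] = 1·log(0.000533) − log Q = -3.2733 − (-0.9797) = -2.2936; [Sn²⁺] = 10^(-2.2936) ≈ 0.0051 M.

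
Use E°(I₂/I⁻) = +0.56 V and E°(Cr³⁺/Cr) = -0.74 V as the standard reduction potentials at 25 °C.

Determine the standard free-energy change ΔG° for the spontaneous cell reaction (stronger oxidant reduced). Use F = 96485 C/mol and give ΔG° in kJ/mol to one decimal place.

-752.6 kJ/mol

I₂/I⁻ (E° = +0.56 V) is the cathode; Cr³⁺/Cr (E° = -0.74 V) is the anode, so E°cell = +1.30 V.
Balancing electrons gives n = 6 (lcm of 2 and 3).
ΔG° = −nFE° = −(6)(96485)(+1.30) = -752,583 J = -752.6 kJ/mol.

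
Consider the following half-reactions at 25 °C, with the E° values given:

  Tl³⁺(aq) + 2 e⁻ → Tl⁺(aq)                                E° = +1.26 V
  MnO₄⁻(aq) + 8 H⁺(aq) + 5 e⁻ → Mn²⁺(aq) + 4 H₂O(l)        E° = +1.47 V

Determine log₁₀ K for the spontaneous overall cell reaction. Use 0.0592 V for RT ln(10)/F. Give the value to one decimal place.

35.5

Cathode: MnO₄⁻/Mn²⁺; anode: Tl³⁺/Tl⁺. E°cell = +0.21 V, n = 10.
log K = nE°cell / 0.0592 = (10)(+0.21) / 0.0592 = 35.5.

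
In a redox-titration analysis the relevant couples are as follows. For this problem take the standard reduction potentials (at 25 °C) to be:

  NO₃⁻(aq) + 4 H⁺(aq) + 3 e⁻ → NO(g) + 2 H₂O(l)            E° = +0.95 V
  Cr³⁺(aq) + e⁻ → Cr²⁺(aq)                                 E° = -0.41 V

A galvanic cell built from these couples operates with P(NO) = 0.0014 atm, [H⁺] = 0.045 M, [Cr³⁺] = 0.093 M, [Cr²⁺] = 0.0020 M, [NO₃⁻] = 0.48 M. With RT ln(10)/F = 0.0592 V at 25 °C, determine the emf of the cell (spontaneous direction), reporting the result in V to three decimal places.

NO₃⁻/NO is the cathode (higher E°), Cr³⁺/Cr²⁺ the anode: E°cell = +0.95 − (-0.41) = +1.36 V, n = 3.
Overall: NO₃⁻(aq) + 4 H⁺(aq) + 3 Cr²⁺(aq) → NO(g) + 2 H₂O(l) + 3 Cr³⁺(aq)
Q = P(NO)·[Cr³⁺]^3 / ([NO₃⁻]·[H⁺]^4·[Cr²⁺]^3); log Q = 7.854.
E = E° − (0.0592/n) log Q = +1.36 − (0.0592/3)(7.854) = +1.205 V.

+1.205 V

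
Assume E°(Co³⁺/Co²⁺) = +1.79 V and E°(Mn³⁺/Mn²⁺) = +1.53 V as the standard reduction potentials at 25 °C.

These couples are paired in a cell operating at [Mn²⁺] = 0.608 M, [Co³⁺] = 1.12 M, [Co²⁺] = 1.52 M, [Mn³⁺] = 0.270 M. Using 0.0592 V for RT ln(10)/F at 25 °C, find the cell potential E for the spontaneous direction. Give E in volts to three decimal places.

Co³⁺/Co²⁺ is the cathode (higher E°), Mn³⁺/Mn²⁺ the anode: E°cell = +1.79 − (+1.53) = +0.26 V, n = 1.
Overall: Co³⁺(aq) + Mn²⁺(aq) → Co²⁺(aq) + Mn³⁺(aq)
Q = [Co²⁺]·[Mn³⁺] / ([Co³⁺]·[Mn²⁺]); log Q = -0.220.
E = E° − (0.0592/n) log Q = +0.26 − (0.0592/1)(-0.220) = +0.273 V.

+0.273 V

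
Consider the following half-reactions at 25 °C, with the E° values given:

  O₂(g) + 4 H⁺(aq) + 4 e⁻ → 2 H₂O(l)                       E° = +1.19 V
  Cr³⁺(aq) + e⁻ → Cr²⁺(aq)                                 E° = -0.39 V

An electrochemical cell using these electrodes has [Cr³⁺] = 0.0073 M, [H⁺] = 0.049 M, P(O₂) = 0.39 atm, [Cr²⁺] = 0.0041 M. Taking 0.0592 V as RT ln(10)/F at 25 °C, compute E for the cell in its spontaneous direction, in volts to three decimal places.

+1.482 V

O₂/H₂O is the cathode (higher E°), Cr³⁺/Cr²⁺ the anode: E°cell = +1.19 − (-0.39) = +1.58 V, n = 4.
Overall: O₂(g) + 4 H⁺(aq) + 4 Cr²⁺(aq) → 2 H₂O(l) + 4 Cr³⁺(aq)
Q = [Cr³⁺]^4 / (P(O₂)·[H⁺]^4·[Cr²⁺]^4); log Q = 6.650.
E = E° − (0.0592/n) log Q = +1.58 − (0.0592/4)(6.650) = +1.482 V.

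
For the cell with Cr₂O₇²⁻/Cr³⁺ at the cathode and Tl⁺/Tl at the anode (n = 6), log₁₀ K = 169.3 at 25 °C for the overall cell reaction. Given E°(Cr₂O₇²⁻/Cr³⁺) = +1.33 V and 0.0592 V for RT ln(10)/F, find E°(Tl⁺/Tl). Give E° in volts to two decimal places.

-0.34 V

E°cell = (0.0592/n)·log K = (0.0592/6)(169.3) = +1.670 V.
Since Cr₂O₇²⁻/Cr³⁺ is the cathode and Tl⁺/Tl the anode, E°cell = E°(Cr₂O₇²⁻/Cr³⁺) − E°(Tl⁺/Tl).
So E°(Tl⁺/Tl) = E°(Cr₂O₇²⁻/Cr³⁺) − E°cell = (+1.33) − (+1.670) = -0.34 V.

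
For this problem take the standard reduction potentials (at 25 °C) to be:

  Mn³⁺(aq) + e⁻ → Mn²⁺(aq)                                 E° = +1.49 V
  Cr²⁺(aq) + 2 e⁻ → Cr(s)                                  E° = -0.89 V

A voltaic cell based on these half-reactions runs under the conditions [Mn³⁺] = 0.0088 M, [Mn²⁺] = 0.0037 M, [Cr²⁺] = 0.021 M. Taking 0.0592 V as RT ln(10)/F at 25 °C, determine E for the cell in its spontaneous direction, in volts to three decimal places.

+2.452 V

Mn³⁺/Mn²⁺ is the cathode (higher E°), Cr²⁺/Cr the anode: E°cell = +1.49 − (-0.89) = +2.38 V, n = 2.
Overall: 2 Mn³⁺(aq) + Cr(s) → 2 Mn²⁺(aq) + Cr²⁺(aq)
Q = [Mn²⁺]^2·[Cr²⁺] / ([Mn³⁺]^2); log Q = -2.430.
E = E° − (0.0592/n) log Q = +2.38 − (0.0592/2)(-2.430) = +2.452 V.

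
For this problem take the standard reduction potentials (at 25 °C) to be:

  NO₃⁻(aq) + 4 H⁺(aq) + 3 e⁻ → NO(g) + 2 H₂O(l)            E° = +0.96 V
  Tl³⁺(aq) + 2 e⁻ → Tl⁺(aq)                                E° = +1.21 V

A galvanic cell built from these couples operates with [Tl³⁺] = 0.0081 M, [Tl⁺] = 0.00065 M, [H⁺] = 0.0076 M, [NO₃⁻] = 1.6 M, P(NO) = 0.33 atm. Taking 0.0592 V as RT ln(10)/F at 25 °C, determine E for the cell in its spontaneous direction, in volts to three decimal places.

+0.436 V

Tl³⁺/Tl⁺ is the cathode (higher E°), NO₃⁻/NO the anode: E°cell = +1.21 − (+0.96) = +0.25 V, n = 6.
Overall: 3 Tl³⁺(aq) + 2 NO(g) + 4 H₂O(l) → 3 Tl⁺(aq) + 2 NO₃⁻(aq) + 8 H⁺(aq)
Q = [Tl⁺]^3·[NO₃⁻]^2·[H⁺]^8 / ([Tl³⁺]^3·P(NO)^2); log Q = -18.869.
E = E° − (0.0592/n) log Q = +0.25 − (0.0592/6)(-18.869) = +0.436 V.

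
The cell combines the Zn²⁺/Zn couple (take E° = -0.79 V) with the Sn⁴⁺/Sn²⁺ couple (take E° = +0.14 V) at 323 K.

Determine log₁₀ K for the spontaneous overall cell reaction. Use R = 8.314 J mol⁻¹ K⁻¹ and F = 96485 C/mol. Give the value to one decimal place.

29.0

Cathode: Sn⁴⁺/Sn²⁺; anode: Zn²⁺/Zn. E°cell = (+0.14) − (-0.79) = +0.93 V, with n = 2.
ΔG° = −nFE° = −RT ln K, so ln K = nFE°/(RT) = (2)(96485)(+0.93) / ((8.314)(323)) = 66.828.
log₁₀ K = 66.828 / ln 10 = 29.0.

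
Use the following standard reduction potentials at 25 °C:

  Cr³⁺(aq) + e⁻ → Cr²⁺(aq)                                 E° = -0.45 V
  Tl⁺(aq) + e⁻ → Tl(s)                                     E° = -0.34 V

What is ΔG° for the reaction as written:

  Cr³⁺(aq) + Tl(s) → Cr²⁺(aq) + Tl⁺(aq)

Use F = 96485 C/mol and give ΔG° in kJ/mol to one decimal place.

As written, Cr³⁺/Cr²⁺ is reduced (cathode) and Tl⁺/Tl is oxidised (anode), so E°cell = (-0.45) − (-0.34) = -0.11 V.
Balancing electrons gives n = 1.
ΔG° = −nFE° = −(1)(96485)(-0.11) = 10,613 J = +10.6 kJ/mol.

+10.6 kJ/mol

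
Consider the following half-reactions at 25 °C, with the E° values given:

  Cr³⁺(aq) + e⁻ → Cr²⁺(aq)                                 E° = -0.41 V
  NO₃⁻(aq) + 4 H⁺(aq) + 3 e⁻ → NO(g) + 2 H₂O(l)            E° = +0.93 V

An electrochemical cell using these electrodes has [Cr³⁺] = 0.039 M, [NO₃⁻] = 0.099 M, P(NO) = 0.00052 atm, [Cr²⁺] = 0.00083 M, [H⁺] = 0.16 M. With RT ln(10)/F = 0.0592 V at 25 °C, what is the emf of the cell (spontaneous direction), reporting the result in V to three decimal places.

+1.223 V

NO₃⁻/NO is the cathode (higher E°), Cr³⁺/Cr²⁺ the anode: E°cell = +0.93 − (-0.41) = +1.34 V, n = 3.
Overall: NO₃⁻(aq) + 4 H⁺(aq) + 3 Cr²⁺(aq) → NO(g) + 2 H₂O(l) + 3 Cr³⁺(aq)
Q = P(NO)·[Cr³⁺]^3 / ([NO₃⁻]·[H⁺]^4·[Cr²⁺]^3); log Q = 5.920.
E = E° − (0.0592/n) log Q = +1.34 − (0.0592/3)(5.920) = +1.223 V.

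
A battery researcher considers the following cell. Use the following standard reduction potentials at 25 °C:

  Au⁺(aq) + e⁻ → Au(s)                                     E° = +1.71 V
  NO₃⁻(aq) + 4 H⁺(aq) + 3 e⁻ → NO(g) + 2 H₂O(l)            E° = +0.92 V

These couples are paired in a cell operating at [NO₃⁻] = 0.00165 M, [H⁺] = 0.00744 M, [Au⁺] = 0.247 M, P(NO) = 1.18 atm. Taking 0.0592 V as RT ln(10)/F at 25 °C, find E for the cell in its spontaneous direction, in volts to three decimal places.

Au⁺/Au is the cathode (higher E°), NO₃⁻/NO the anode: E°cell = +1.71 − (+0.92) = +0.79 V, n = 3.
Overall: 3 Au⁺(aq) + NO(g) + 2 H₂O(l) → 3 Au(s) + NO₃⁻(aq) + 4 H⁺(aq)
Q = [NO₃⁻]·[H⁺]^4 / ([Au⁺]^3·P(NO)); log Q = -9.546.
E = E° − (0.0592/n) log Q = +0.79 − (0.0592/3)(-9.546) = +0.978 V.

+0.978 V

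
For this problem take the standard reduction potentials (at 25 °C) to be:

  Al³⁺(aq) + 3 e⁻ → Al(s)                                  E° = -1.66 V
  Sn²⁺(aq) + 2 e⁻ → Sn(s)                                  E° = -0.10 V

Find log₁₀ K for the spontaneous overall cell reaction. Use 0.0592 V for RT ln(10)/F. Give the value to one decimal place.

158.1

Cathode: Sn²⁺/Sn; anode: Al³⁺/Al. E°cell = +1.56 V, n = 6.
log K = nE°cell / 0.0592 = (6)(+1.56) / 0.0592 = 158.1.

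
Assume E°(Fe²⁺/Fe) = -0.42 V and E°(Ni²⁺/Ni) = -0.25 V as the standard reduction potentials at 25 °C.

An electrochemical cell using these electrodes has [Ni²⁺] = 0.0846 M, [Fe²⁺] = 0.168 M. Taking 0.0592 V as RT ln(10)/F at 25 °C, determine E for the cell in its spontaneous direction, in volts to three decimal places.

+0.161 V

Ni²⁺/Ni is the cathode (higher E°), Fe²⁺/Fe the anode: E°cell = -0.25 − (-0.42) = +0.17 V, n = 2.
Overall: Ni²⁺(aq) + Fe(s) → Ni(s) + Fe²⁺(aq)
Q = [Fe²⁺] / ([Ni²⁺]); log Q = 0.298.
E = E° − (0.0592/n) log Q = +0.17 − (0.0592/2)(0.298) = +0.161 V.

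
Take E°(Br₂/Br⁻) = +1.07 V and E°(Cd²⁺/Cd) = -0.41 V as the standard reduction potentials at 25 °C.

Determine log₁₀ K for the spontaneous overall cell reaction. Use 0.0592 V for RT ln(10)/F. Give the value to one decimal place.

50.0

Cathode: Br₂/Br⁻; anode: Cd²⁺/Cd. E°cell = +1.48 V, n = 2.
log K = nE°cell / 0.0592 = (2)(+1.48) / 0.0592 = 50.0.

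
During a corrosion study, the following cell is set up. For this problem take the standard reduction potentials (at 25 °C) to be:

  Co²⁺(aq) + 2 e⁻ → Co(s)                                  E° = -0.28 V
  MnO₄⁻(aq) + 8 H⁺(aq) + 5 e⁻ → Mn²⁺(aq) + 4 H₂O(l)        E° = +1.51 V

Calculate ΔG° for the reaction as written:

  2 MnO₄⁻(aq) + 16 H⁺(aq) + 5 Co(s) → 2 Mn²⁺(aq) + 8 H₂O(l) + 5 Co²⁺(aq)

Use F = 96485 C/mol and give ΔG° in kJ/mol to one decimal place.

-1727.1 kJ/mol

As written, MnO₄⁻/Mn²⁺ is reduced (cathode) and Co²⁺/Co is oxidised (anode), so E°cell = (+1.51) − (-0.28) = +1.79 V.
Balancing electrons gives n = 10.
ΔG° = −nFE° = −(10)(96485)(+1.79) = -1,727,082 J = -1727.1 kJ/mol.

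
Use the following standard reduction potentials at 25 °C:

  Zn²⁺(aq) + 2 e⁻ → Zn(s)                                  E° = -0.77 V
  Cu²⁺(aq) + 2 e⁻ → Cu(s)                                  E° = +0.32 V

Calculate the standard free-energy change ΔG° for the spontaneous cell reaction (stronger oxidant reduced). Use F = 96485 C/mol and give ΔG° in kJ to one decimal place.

-210.3 kJ

Cu²⁺/Cu (E° = +0.32 V) is the cathode; Zn²⁺/Zn (E° = -0.77 V) is the anode, so E°cell = +1.09 V.
Balancing electrons gives n = 2 (lcm of 2 and 2).
ΔG° = −nFE° = −(2)(96485)(+1.09) = -210,337 J = -210.3 kJ.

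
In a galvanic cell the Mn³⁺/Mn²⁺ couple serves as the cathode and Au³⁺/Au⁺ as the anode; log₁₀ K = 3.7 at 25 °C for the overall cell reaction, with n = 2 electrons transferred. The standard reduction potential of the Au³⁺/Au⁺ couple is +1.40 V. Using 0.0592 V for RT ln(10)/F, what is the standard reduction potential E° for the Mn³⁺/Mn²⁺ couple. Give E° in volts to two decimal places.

+1.51 V

E°cell = (0.0592/n)·log K = (0.0592/2)(3.7) = +0.110 V.
Since Mn³⁺/Mn²⁺ is the cathode and Au³⁺/Au⁺ the anode, E°cell = E°(Mn³⁺/Mn²⁺) − E°(Au³⁺/Au⁺).
So E°(Mn³⁺/Mn²⁺) = E°cell + E°(Au³⁺/Au⁺) = +0.110 + (+1.40) = +1.51 V.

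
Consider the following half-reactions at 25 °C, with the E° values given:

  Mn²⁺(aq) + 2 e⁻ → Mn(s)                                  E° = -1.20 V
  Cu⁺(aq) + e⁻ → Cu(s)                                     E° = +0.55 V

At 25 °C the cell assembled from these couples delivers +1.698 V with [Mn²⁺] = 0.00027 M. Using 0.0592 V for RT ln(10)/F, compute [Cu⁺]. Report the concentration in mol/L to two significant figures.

0.0022 M

Cu⁺/Cu is the cathode, Mn²⁺/Mn the anode: E°cell = +1.75 V, n = 2.
Overall reaction: 2 Cu⁺(aq) + Mn(s) → 2 Cu(s) + Mn²⁺(aq); Q = [Mn²⁺]^1/[Cu⁺]^2.
From E = E° − (0.0592/n) log Q: log Q = (E° − E)·n/0.0592 = (+1.75 − (+1.698))·2/0.0592 = 1.7568.
So 2·log[Cu⁺] = 1·log(0.00027) − log Q = -3.5686 − (1.7568) = -5.3254; log[Cu⁺] = -5.3254 / 2 = -2.6627; [Cu⁺] = 10^(-2.6627) ≈ 0.0022 M.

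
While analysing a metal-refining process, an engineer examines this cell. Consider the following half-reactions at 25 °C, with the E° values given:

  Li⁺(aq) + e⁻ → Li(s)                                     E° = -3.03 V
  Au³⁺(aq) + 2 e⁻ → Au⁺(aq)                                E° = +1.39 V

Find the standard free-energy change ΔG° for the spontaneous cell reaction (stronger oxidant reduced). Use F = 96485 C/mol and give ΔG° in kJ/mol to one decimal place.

-852.9 kJ/mol

Au³⁺/Au⁺ (E° = +1.39 V) is the cathode; Li⁺/Li (E° = -3.03 V) is the anode, so E°cell = +4.42 V.
Balancing electrons gives n = 2 (lcm of 2 and 1).
ΔG° = −nFE° = −(2)(96485)(+4.42) = -852,927 J = -852.9 kJ/mol.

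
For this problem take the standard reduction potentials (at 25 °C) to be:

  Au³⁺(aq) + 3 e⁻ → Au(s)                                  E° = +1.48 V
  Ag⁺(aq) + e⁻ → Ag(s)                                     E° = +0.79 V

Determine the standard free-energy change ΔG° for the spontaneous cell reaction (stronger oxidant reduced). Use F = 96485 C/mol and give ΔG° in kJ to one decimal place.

-199.7 kJ

Au³⁺/Au (E° = +1.48 V) is the cathode; Ag⁺/Ag (E° = +0.79 V) is the anode, so E°cell = +0.69 V.
Balancing electrons gives n = 3 (lcm of 3 and 1).
ΔG° = −nFE° = −(3)(96485)(+0.69) = -199,724 J = -199.7 kJ.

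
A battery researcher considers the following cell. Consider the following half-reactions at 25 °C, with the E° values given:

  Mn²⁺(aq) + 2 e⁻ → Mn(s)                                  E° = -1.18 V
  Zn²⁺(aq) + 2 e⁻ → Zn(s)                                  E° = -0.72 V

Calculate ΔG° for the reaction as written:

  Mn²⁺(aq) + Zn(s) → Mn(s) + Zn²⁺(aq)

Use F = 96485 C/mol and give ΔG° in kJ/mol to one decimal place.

As written, Mn²⁺/Mn is reduced (cathode) and Zn²⁺/Zn is oxidised (anode), so E°cell = (-1.18) − (-0.72) = -0.46 V.
Balancing electrons gives n = 2.
ΔG° = −nFE° = −(2)(96485)(-0.46) = 88,766 J = +88.8 kJ/mol.

+88.8 kJ/mol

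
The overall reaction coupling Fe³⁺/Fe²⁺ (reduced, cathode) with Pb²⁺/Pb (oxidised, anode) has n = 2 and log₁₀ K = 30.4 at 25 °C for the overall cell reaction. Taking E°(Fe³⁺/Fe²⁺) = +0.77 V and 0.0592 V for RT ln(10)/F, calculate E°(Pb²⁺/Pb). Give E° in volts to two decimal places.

-0.13 V

E°cell = (0.0592/n)·log K = (0.0592/2)(30.4) = +0.900 V.
Since Fe³⁺/Fe²⁺ is the cathode and Pb²⁺/Pb the anode, E°cell = E°(Fe³⁺/Fe²⁺) − E°(Pb²⁺/Pb).
So E°(Pb²⁺/Pb) = E°(Fe³⁺/Fe²⁺) − E°cell = (+0.77) − (+0.900) = -0.13 V.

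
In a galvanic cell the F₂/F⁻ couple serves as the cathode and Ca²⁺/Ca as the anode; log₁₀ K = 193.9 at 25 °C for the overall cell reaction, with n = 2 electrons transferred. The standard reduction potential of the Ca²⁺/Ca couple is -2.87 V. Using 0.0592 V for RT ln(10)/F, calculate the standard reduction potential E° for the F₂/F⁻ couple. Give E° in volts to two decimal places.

E°cell = (0.0592/n)·log K = (0.0592/2)(193.9) = +5.739 V.
Since F₂/F⁻ is the cathode and Ca²⁺/Ca the anode, E°cell = E°(F₂/F⁻) − E°(Ca²⁺/Ca).
So E°(F₂/F⁻) = E°cell + E°(Ca²⁺/Ca) = +5.739 + (-2.87) = +2.87 V.

+2.87 V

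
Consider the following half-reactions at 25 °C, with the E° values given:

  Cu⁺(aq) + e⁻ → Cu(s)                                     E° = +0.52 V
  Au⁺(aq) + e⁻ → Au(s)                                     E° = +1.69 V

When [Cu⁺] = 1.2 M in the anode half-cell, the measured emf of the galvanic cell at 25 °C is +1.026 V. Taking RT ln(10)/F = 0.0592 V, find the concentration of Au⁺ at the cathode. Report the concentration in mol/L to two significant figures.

Au⁺/Au is the cathode, Cu⁺/Cu the anode: E°cell = +1.17 V, n = 1.
Overall reaction: Au⁺(aq) + Cu(s) → Au(s) + Cu⁺(aq); Q = [Cu⁺]^1/[Au⁺]^1.
From E = E° − (0.0592/n) log Q: log Q = (E° − E)·n/0.0592 = (+1.17 − (+1.026))·1/0.0592 = 2.4324.
So 1·log[Au⁺] = 1·log(1.2) − log Q = 0.0792 − (2.4324) = -2.3532; [Au⁺] = 10^(-2.3532) ≈ 0.0044 M.

0.0044 M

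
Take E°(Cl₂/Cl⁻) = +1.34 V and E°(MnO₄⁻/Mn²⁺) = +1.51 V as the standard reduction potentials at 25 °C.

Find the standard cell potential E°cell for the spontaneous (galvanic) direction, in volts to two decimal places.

+0.17 V

The MnO₄⁻/Mn²⁺ couple has the higher reduction potential, so it is the cathode; Cl₂/Cl⁻ is oxidised at the anode.
E°cell = E°(cathode) − E°(anode) = (+1.51) − (+1.34) = +0.17 V.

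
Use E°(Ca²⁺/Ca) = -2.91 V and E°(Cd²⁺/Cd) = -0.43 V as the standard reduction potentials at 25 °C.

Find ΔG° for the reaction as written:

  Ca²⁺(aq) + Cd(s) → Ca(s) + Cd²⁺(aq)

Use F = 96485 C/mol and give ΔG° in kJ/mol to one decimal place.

+478.6 kJ/mol

As written, Ca²⁺/Ca is reduced (cathode) and Cd²⁺/Cd is oxidised (anode), so E°cell = (-2.91) − (-0.43) = -2.48 V.
Balancing electrons gives n = 2.
ΔG° = −nFE° = −(2)(96485)(-2.48) = 478,566 J = +478.6 kJ/mol.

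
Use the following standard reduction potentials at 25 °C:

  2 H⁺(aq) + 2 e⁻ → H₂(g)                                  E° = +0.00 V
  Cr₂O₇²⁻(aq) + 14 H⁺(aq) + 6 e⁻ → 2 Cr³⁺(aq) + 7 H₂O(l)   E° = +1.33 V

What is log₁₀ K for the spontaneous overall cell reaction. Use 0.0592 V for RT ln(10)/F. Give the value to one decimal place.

Cathode: Cr₂O₇²⁻/Cr³⁺; anode: H⁺/H₂. E°cell = +1.33 V, n = 6.
log K = nE°cell / 0.0592 = (6)(+1.33) / 0.0592 = 134.8.

134.8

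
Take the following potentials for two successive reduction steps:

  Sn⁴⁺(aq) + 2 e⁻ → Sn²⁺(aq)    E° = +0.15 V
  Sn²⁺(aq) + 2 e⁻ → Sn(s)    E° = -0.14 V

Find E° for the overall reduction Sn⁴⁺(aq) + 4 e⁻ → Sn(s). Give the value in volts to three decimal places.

+0.005 V

Adding the free-energy changes (−nFE°) of the two steps gives −n₃FE°₃ = −n₁FE°₁ − n₂FE°₂.
E°₃ = (2×+0.15 + 2×-0.14) / 4 = (+0.020) / 4 = +0.005 V.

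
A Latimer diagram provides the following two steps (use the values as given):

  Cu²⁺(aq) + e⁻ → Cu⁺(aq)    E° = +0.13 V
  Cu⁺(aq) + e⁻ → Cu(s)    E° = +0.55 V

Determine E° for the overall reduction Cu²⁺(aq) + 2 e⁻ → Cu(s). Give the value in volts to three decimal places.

+0.340 V

Standard free energies of sequential steps add: ΔG°₃ = ΔG°₁ + ΔG°₂, so n₃E°₃ = n₁E°₁ + n₂E°₂.
E°₃ = (1×+0.13 + 1×+0.55) / 2 = (+0.680) / 2 = +0.340 V.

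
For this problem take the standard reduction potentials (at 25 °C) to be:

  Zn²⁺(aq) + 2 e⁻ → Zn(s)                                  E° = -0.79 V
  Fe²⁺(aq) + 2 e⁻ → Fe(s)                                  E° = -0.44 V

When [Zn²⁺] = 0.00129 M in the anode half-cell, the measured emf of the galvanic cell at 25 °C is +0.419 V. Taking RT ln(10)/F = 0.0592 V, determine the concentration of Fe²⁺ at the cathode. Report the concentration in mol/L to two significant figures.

Fe²⁺/Fe is the cathode, Zn²⁺/Zn the anode: E°cell = +0.35 V, n = 2.
Overall reaction: Fe²⁺(aq) + Zn(s) → Fe(s) + Zn²⁺(aq); Q = [Zn²⁺]^1/[Fe²⁺]^1.
From E = E° − (0.0592/n) log Q: log Q = (E° − E)·n/0.0592 = (+0.35 − (+0.419))·2/0.0592 = -2.3311.
So 1·log[Fe²⁺] = 1·log(0.00129) − log Q = -2.8894 − (-2.3311) = -0.5583; [Fe²⁺] = 10^(-0.5583) ≈ 0.28 M.

0.28 M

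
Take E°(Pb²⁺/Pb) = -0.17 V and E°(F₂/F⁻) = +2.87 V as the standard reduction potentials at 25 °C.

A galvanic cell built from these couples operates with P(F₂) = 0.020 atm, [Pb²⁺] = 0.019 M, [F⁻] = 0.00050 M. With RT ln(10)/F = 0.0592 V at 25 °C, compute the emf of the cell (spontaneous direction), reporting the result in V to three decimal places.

+3.236 V

F₂/F⁻ is the cathode (higher E°), Pb²⁺/Pb the anode: E°cell = +2.87 − (-0.17) = +3.04 V, n = 2.
Overall: F₂(g) + Pb(s) → 2 F⁻(aq) + Pb²⁺(aq)
Q = [F⁻]^2·[Pb²⁺] / (P(F₂)); log Q = -6.624.
E = E° − (0.0592/n) log Q = +3.04 − (0.0592/2)(-6.624) = +3.236 V.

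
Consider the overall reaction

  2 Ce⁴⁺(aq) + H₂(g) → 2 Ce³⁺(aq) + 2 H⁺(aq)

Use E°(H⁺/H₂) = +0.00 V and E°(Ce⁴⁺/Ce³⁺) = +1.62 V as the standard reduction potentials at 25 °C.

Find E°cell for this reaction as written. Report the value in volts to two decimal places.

+1.62 V

The Ce⁴⁺/Ce³⁺ couple has the higher reduction potential, so it is the cathode; H⁺/H₂ is oxidised at the anode.
E°cell = E°(cathode) − E°(anode) = (+1.62) − (+0.00) = +1.62 V.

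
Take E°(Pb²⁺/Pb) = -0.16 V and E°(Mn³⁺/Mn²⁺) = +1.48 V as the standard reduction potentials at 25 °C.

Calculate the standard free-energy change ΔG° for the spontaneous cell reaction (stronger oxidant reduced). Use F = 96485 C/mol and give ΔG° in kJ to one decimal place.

Mn³⁺/Mn²⁺ (E° = +1.48 V) is the cathode; Pb²⁺/Pb (E° = -0.16 V) is the anode, so E°cell = +1.64 V.
Balancing electrons gives n = 2 (lcm of 1 and 2).
ΔG° = −nFE° = −(2)(96485)(+1.64) = -316,471 J = -316.5 kJ.

-316.5 kJ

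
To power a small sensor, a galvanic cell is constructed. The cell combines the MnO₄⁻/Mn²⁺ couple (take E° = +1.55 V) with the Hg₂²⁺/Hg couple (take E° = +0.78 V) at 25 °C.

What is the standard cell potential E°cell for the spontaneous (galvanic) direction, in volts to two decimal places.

+0.77 V

The MnO₄⁻/Mn²⁺ couple has the higher reduction potential, so it is the cathode; Hg₂²⁺/Hg is oxidised at the anode.
E°cell = E°(cathode) − E°(anode) = (+1.55) − (+0.78) = +0.77 V.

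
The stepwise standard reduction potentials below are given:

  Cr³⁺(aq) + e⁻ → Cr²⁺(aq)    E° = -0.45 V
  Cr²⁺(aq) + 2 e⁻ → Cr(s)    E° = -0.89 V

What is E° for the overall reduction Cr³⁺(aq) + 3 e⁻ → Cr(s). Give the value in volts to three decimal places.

-0.743 V

Since ΔG° = −nFE° is additive over sequential reductions, n₃E°₃ = n₁E°₁ + n₂E°₂.
E°₃ = (1×-0.45 + 2×-0.89) / 3 = (-2.230) / 3 = -0.743 V.
Simply averaging or adding the two E° values would be wrong; the electron-weighted sum is required.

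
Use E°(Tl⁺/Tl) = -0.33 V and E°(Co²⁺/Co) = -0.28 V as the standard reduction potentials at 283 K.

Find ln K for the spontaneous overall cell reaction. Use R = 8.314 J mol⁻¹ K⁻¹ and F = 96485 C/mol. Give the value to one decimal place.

Cathode: Co²⁺/Co; anode: Tl⁺/Tl. E°cell = (-0.28) − (-0.33) = +0.05 V, with n = 2.
ΔG° = −nFE° = −RT ln K, so ln K = nFE°/(RT) = (2)(96485)(+0.05) / ((8.314)(283)) = 4.101.

4.1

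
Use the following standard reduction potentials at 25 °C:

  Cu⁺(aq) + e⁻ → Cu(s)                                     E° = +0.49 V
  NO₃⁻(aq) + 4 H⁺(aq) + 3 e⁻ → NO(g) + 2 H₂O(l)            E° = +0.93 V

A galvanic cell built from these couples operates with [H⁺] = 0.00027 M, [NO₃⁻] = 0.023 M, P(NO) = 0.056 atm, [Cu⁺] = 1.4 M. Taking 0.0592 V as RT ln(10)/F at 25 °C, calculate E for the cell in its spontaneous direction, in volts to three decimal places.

+0.142 V

NO₃⁻/NO is the cathode (higher E°), Cu⁺/Cu the anode: E°cell = +0.93 − (+0.49) = +0.44 V, n = 3.
Overall: NO₃⁻(aq) + 4 H⁺(aq) + 3 Cu(s) → NO(g) + 2 H₂O(l) + 3 Cu⁺(aq)
Q = P(NO)·[Cu⁺]^3 / ([NO₃⁻]·[H⁺]^4); log Q = 15.099.
E = E° − (0.0592/n) log Q = +0.44 − (0.0592/3)(15.099) = +0.142 V.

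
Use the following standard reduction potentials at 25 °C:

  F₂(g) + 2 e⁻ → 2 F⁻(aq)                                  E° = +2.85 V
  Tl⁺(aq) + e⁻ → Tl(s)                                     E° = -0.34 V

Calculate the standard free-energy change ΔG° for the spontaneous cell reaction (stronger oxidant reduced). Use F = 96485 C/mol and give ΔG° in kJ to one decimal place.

-615.6 kJ

F₂/F⁻ (E° = +2.85 V) is the cathode; Tl⁺/Tl (E° = -0.34 V) is the anode, so E°cell = +3.19 V.
Balancing electrons gives n = 2 (lcm of 2 and 1).
ΔG° = −nFE° = −(2)(96485)(+3.19) = -615,574 J = -615.6 kJ.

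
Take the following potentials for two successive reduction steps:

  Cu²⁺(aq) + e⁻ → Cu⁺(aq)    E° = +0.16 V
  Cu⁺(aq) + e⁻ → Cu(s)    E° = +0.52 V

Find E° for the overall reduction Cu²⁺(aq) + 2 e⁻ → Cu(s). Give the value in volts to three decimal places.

+0.340 V

Since ΔG° = −nFE° is additive over sequential reductions, n₃E°₃ = n₁E°₁ + n₂E°₂.
E°₃ = (1×+0.16 + 1×+0.52) / 2 = (+0.680) / 2 = +0.340 V.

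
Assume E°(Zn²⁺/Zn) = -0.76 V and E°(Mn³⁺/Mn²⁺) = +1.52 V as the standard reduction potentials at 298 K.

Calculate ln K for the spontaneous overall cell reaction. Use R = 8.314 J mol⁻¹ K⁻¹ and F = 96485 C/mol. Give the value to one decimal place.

Cathode: Mn³⁺/Mn²⁺; anode: Zn²⁺/Zn. E°cell = (+1.52) − (-0.76) = +2.28 V, with n = 2.
ΔG° = −nFE° = −RT ln K, so ln K = nFE°/(RT) = (2)(96485)(+2.28) / ((8.314)(298)) = 177.582.

177.6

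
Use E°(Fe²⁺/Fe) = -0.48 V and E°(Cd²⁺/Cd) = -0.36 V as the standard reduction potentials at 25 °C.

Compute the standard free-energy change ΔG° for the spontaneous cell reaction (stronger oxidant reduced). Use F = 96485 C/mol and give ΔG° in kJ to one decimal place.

Cd²⁺/Cd (E° = -0.36 V) is the cathode; Fe²⁺/Fe (E° = -0.48 V) is the anode, so E°cell = +0.12 V.
Balancing electrons gives n = 2 (lcm of 2 and 2).
ΔG° = −nFE° = −(2)(96485)(+0.12) = -23,156 J = -23.2 kJ.

-23.2 kJ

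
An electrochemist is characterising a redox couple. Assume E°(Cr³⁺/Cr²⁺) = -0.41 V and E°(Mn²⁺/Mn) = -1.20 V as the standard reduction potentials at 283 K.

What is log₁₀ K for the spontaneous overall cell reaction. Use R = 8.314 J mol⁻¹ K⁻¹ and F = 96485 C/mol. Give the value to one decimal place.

Cathode: Cr³⁺/Cr²⁺; anode: Mn²⁺/Mn. E°cell = (-0.41) − (-1.20) = +0.79 V, with n = 2.
ΔG° = −nFE° = −RT ln K, so ln K = nFE°/(RT) = (2)(96485)(+0.79) / ((8.314)(283)) = 64.792.
log₁₀ K = 64.792 / ln 10 = 28.1.

28.1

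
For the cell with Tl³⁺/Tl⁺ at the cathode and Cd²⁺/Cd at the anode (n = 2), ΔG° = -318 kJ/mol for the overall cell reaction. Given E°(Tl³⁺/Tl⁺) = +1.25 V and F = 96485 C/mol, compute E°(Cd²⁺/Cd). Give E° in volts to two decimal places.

E°cell = −ΔG°/(nF) = −(-318×10³)/((2)(96485)) = +1.648 V.
Since Tl³⁺/Tl⁺ is the cathode and Cd²⁺/Cd the anode, E°cell = E°(Tl³⁺/Tl⁺) − E°(Cd²⁺/Cd).
So E°(Cd²⁺/Cd) = E°(Tl³⁺/Tl⁺) − E°cell = (+1.25) − (+1.648) = -0.40 V.

-0.40 V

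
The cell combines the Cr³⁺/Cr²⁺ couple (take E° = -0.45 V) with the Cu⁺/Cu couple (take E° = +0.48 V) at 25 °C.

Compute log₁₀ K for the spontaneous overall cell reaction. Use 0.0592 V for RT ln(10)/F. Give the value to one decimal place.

Cathode: Cu⁺/Cu; anode: Cr³⁺/Cr²⁺. E°cell = +0.93 V, n = 1.
log K = nE°cell / 0.0592 = (1)(+0.93) / 0.0592 = 15.7.

15.7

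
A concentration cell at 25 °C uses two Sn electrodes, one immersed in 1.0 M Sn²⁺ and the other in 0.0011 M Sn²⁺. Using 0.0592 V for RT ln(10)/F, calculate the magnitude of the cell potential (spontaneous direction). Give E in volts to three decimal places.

For a concentration cell E°cell = 0. The 1.0 M side is the cathode (reduction is favoured where [Sn²⁺] is higher).
With n = 2, E = −(0.0592/2) log([Sn²⁺]ₐₙ/[Sn²⁺]꜀ₐₜ) = −(0.0592/2) log(0.0011/1) = −(0.0592/2)(-2.959) = +0.088 V.

+0.088 V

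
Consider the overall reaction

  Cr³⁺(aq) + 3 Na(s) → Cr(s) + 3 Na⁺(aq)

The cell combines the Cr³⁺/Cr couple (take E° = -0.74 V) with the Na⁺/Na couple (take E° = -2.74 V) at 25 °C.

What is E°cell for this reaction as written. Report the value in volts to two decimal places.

+2.00 V

The Cr³⁺/Cr couple has the higher reduction potential, so it is the cathode; Na⁺/Na is oxidised at the anode.
E°cell = E°(cathode) − E°(anode) = (-0.74) − (-2.74) = +2.00 V.
Since E°cell > 0, the reaction is spontaneous under standard conditions.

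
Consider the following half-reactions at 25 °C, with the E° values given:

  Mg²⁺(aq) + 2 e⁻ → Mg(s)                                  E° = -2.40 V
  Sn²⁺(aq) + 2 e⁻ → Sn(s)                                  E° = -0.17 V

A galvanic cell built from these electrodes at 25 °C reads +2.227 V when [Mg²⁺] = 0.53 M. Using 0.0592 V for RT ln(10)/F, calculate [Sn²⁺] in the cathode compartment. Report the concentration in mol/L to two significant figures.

0.42 M

Sn²⁺/Sn is the cathode, Mg²⁺/Mg the anode: E°cell = +2.23 V, n = 2.
Overall reaction: Sn²⁺(aq) + Mg(s) → Sn(s) + Mg²⁺(aq); Q = [Mg²⁺]^1/[Sn²⁺]^1.
From E = E° − (0.0592/n) log Q: log Q = (E° − E)·n/0.0592 = (+2.23 − (+2.227))·2/0.0592 = 0.1014.
So 1·log[Sn²⁺] = 1·log(0.53) − log Q = -0.2757 − (0.1014) = -0.3771; [Sn²⁺] = 10^(-0.3771) ≈ 0.42 M.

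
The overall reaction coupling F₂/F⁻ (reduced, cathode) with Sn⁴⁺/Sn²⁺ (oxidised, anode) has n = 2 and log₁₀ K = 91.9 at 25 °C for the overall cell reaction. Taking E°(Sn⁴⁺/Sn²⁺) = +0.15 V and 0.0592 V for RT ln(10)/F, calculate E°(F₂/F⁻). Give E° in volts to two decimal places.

E°cell = (0.0592/n)·log K = (0.0592/2)(91.9) = +2.720 V.
Since F₂/F⁻ is the cathode and Sn⁴⁺/Sn²⁺ the anode, E°cell = E°(F₂/F⁻) − E°(Sn⁴⁺/Sn²⁺).
So E°(F₂/F⁻) = E°cell + E°(Sn⁴⁺/Sn²⁺) = +2.720 + (+0.15) = +2.87 V.

+2.87 V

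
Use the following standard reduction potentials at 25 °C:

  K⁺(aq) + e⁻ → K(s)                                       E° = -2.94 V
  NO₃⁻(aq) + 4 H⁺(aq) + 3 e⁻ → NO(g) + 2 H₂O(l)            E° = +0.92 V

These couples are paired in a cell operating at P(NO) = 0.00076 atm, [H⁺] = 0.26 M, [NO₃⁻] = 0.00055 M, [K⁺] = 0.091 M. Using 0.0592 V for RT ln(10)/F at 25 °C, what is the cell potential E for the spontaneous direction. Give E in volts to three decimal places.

NO₃⁻/NO is the cathode (higher E°), K⁺/K the anode: E°cell = +0.92 − (-2.94) = +3.86 V, n = 3.
Overall: NO₃⁻(aq) + 4 H⁺(aq) + 3 K(s) → NO(g) + 2 H₂O(l) + 3 K⁺(aq)
Q = P(NO)·[K⁺]^3 / ([NO₃⁻]·[H⁺]^4); log Q = -0.642.
E = E° − (0.0592/n) log Q = +3.86 − (0.0592/3)(-0.642) = +3.873 V.

+3.873 V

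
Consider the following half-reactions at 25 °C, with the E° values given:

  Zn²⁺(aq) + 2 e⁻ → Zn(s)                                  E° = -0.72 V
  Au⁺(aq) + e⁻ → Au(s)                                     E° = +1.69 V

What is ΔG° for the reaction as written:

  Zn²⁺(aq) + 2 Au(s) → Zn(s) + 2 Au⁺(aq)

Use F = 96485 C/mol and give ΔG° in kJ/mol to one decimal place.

+465.1 kJ/mol

As written, Zn²⁺/Zn is reduced (cathode) and Au⁺/Au is oxidised (anode), so E°cell = (-0.72) − (+1.69) = -2.41 V.
Balancing electrons gives n = 2.
ΔG° = −nFE° = −(2)(96485)(-2.41) = 465,058 J = +465.1 kJ/mol.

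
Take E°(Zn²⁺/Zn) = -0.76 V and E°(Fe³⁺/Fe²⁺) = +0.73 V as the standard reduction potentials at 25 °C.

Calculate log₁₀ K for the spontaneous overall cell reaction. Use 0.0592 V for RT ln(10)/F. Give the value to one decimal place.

Cathode: Fe³⁺/Fe²⁺; anode: Zn²⁺/Zn. E°cell = +1.49 V, n = 2.
log K = nE°cell / 0.0592 = (2)(+1.49) / 0.0592 = 50.3.

50.3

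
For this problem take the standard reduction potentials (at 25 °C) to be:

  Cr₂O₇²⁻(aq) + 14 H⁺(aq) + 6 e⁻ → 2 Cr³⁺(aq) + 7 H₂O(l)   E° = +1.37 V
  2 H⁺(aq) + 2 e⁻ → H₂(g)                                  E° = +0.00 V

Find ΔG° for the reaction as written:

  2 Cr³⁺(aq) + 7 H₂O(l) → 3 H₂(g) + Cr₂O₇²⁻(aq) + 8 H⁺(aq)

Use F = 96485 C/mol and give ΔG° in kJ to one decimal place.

+793.1 kJ

As written, H⁺/H₂ is reduced (cathode) and Cr₂O₇²⁻/Cr³⁺ is oxidised (anode), so E°cell = (+0.00) − (+1.37) = -1.37 V.
Balancing electrons gives n = 6.
ΔG° = −nFE° = −(6)(96485)(-1.37) = 793,107 J = +793.1 kJ.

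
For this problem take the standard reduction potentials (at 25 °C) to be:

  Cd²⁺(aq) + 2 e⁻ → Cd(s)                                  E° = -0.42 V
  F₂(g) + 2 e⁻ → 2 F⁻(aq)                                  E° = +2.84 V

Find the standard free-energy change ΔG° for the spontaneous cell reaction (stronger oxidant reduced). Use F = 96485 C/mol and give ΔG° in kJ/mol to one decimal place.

F₂/F⁻ (E° = +2.84 V) is the cathode; Cd²⁺/Cd (E° = -0.42 V) is the anode, so E°cell = +3.26 V.
Balancing electrons gives n = 2 (lcm of 2 and 2).
ΔG° = −nFE° = −(2)(96485)(+3.26) = -629,082 J = -629.1 kJ/mol.

-629.1 kJ/mol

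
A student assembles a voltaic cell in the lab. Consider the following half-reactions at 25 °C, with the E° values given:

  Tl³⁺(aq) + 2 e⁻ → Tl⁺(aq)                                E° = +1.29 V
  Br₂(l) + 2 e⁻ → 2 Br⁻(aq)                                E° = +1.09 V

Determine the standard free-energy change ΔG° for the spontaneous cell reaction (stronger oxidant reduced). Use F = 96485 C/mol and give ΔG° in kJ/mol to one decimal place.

-38.6 kJ/mol

Tl³⁺/Tl⁺ (E° = +1.29 V) is the cathode; Br₂/Br⁻ (E° = +1.09 V) is the anode, so E°cell = +0.20 V.
Balancing electrons gives n = 2 (lcm of 2 and 2).
ΔG° = −nFE° = −(2)(96485)(+0.20) = -38,594 J = -38.6 kJ/mol.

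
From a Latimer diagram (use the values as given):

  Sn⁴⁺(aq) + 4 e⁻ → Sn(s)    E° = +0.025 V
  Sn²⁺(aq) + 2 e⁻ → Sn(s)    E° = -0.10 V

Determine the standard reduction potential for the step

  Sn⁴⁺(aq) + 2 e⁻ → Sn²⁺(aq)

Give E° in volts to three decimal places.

Sequential free energies add, so n₃E°₃ = n₁E°₁ + n₂E°₂.
With n₃ = 4, and the known step contributing 2×(-0.10) V, the unknown satisfies 2·E° = 4×(+0.025) − 2×(-0.10) = +0.300.
E° = +0.300 / 2 = +0.150 V.

+0.150 V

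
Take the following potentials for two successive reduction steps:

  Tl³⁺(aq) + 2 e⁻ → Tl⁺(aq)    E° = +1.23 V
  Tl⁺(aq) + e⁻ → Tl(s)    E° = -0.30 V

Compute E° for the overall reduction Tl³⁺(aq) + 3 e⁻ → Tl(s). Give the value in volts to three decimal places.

Standard free energies of sequential steps add: ΔG°₃ = ΔG°₁ + ΔG°₂, so n₃E°₃ = n₁E°₁ + n₂E°₂.
E°₃ = (2×+1.23 + 1×-0.30) / 3 = (+2.160) / 3 = +0.720 V.
E° values themselves are not directly additive — weighting by electron count is essential.

+0.720 V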